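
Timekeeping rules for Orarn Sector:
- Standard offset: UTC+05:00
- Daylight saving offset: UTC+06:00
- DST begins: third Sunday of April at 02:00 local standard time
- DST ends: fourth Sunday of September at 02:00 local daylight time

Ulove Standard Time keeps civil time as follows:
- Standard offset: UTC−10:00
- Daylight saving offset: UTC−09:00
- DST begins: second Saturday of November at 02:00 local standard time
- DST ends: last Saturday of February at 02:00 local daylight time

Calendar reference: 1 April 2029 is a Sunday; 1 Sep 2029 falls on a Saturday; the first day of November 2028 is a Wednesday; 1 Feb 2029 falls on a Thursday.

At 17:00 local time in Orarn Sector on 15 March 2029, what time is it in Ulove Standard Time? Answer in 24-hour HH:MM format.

1 April 2029 is a Sunday, so the first Sunday is April 1 and the third is April 15.
1 September 2029 is a Saturday, so the first Sunday is September 2 and the fourth is September 23.
15 March 2029 is outside the daylight-saving period (15 April – 23 September), so Orarn Sector is on standard time, UTC+05:00.
17:00 Orarn Sector − 5h = 12:00 UTC.
1 November 2028 is a Wednesday, so the first Saturday is November 4 and the second is November 11.
1 February 2029 is a Thursday, so Saturdays fall on 3, 10, 17, 24; the last is February 24.
At the standard offset (UTC−10:00), 12:00 UTC − 10h = 02:00 Ulove Standard Time standard time.
The standard-time date in Ulove Standard Time, 15 March 2029, does not fall between 11 November 2028 and 24 February 2029, so daylight saving is not in effect and Ulove Standard Time is at UTC−10:00.
12:00 UTC − 10h = 02:00 Ulove Standard Time.

02:00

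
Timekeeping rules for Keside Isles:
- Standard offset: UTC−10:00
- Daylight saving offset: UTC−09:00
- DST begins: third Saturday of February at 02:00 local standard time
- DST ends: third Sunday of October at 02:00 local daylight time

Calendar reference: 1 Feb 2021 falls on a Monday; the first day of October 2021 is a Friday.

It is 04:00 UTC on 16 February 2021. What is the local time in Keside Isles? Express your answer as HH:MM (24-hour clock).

1 February 2021 is a Monday, so the first Saturday is February 6 and the third is February 20.
1 October 2021 is a Friday, so the first Sunday is October 3 and the third is October 17.
At the standard offset (UTC−10:00), 04:00 UTC − 10h = 18:00 Keside Isles standard time (rolling into the previous day, 15 February 2021).
The standard-time date in Keside Isles, 15 February 2021, does not fall between 20 February and 17 October, so daylight saving is not in effect and Keside Isles is at UTC−10:00.
04:00 UTC − 10h = 18:00 local (rolling into the previous day, 15 February 2021).

18:00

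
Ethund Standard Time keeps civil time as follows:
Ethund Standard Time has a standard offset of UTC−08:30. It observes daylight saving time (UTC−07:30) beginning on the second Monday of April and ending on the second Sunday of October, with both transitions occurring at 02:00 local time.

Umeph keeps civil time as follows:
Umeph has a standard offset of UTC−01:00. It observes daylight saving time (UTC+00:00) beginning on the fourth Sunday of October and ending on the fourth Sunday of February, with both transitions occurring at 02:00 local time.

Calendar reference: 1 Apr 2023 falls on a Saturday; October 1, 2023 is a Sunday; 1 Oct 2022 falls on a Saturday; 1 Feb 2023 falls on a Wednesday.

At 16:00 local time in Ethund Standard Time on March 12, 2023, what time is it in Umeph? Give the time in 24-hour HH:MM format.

23:30

1 April 2023 is a Saturday, so the first Monday is April 3 and the second is April 10.
1 October 2023 is a Sunday, so the first Sunday is October 1 and the second is October 8.
Daylight saving runs 10 April – 8 October; March 12, 2023 is outside that window, so Ethund Standard Time is on standard time at UTC−08:30.
16:00 Ethund Standard Time + 8h30m = 00:30 UTC (rolling into the next day, 13 March 2023).
1 October 2022 is a Saturday, so the first Sunday is October 2 and the fourth is October 23.
1 February 2023 is a Wednesday, so the first Sunday is February 5 and the fourth is February 26.
At the standard offset (UTC−01:00), 00:30 UTC − 1h = 23:30 Umeph standard time (rolling into the previous day, 12 March 2023).
Daylight saving runs 23 October 2022 – 26 February 2023; the standard-time date in Umeph, March 12, 2023, is outside that window, so Umeph is on standard time at UTC−01:00.
00:30 UTC − 1h = 23:30 Umeph (rolling into the previous day, 12 March 2023).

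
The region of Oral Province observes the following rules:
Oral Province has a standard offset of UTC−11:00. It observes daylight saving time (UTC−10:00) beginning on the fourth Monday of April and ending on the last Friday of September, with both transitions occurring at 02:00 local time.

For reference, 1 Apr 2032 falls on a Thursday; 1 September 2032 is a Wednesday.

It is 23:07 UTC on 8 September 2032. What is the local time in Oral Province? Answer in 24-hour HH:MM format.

1 April 2032 is a Thursday, so the first Monday is April 5 and the fourth is April 26.
1 September 2032 is a Wednesday, so Fridays fall on 3, 10, 17, 24; the last is September 24.
At the standard offset (UTC−11:00), 23:07 UTC − 11h = 12:07 Oral Province standard time.
The standard-time date in Oral Province, 8 September 2032, lies within the daylight-saving period (26 April – 24 September), so Oral Province is on daylight time, UTC−10:00.
23:07 UTC − 10h = 13:07 local.

13:07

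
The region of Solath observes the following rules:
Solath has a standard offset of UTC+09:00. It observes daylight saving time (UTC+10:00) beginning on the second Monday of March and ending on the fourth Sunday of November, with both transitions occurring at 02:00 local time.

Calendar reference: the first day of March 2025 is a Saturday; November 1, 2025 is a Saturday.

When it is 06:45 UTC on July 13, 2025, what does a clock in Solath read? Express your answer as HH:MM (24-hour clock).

1 March 2025 is a Saturday, so the first Monday is March 3 and the second is March 10.
1 November 2025 is a Saturday, so the first Sunday is November 2 and the fourth is November 23.
At the standard offset (UTC+09:00), 06:45 UTC + 9h = 15:45 Solath standard time.
The standard-time date in Solath, July 13, 2025, lies within the daylight-saving period (10 March – 23 November), so Solath is on daylight time, UTC+10:00.
06:45 UTC + 10h = 16:45 local.

16:45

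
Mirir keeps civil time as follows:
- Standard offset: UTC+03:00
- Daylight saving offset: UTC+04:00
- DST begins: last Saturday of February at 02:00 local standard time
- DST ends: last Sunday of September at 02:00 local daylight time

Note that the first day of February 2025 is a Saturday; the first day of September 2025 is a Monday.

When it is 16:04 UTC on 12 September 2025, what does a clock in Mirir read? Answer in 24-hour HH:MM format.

1 February 2025 is a Saturday, so Saturdays fall on 1, 8, 15, 22; the last is February 22.
1 September 2025 is a Monday, so Sundays fall on 7, 14, 21, 28; the last is September 28.
At the standard offset (UTC+03:00), 16:04 UTC + 3h = 19:04 Mirir standard time.
The standard-time date in Mirir, 12 September 2025, falls between 22 February and 28 September, so daylight saving is in effect and Mirir is at UTC+04:00.
16:04 UTC + 4h = 20:04 local.

20:04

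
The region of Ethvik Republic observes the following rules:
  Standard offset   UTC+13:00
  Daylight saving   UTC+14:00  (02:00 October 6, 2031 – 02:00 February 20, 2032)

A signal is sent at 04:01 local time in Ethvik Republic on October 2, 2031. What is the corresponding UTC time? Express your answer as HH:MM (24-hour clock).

15:01

October 2, 2031 is outside the daylight-saving period (6 October 2031 – 20 February 2032), so Ethvik Republic is on standard time, UTC+13:00.
04:01 local − 13h = 15:01 UTC (rolling into the previous day, 1 October 2031).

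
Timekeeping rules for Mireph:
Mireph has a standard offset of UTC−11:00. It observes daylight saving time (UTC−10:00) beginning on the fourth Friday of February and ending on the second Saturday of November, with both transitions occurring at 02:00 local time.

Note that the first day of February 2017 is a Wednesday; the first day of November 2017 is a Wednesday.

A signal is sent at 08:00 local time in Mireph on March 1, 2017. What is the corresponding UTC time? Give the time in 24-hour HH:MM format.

1 February 2017 is a Wednesday, so the first Friday is February 3 and the fourth is February 24.
1 November 2017 is a Wednesday, so the first Saturday is November 4 and the second is November 11.
Daylight saving runs 24 February – 11 November; March 1, 2017 is inside that window, so Mireph is at UTC−10:00.
08:00 local + 10h = 18:00 UTC.

18:00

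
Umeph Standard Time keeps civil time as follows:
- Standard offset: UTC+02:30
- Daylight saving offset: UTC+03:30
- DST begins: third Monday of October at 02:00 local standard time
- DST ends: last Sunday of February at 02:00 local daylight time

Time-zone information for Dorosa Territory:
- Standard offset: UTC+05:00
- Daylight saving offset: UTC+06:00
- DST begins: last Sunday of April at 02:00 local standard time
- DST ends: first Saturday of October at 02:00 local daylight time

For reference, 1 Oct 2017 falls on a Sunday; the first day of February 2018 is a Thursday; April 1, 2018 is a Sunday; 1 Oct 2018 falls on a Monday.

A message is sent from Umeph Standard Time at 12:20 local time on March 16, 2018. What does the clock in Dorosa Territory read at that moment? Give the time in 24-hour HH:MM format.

1 October 2017 is a Sunday, so the first Monday is October 2 and the third is October 16.
1 February 2018 is a Thursday, so Sundays fall on 4, 11, 18, 25; the last is February 25.
March 16, 2018 does not fall between 16 October 2017 and 25 February 2018, so daylight saving is not in effect and Umeph Standard Time is at UTC+02:30.
12:20 Umeph Standard Time − 2h30m = 09:50 UTC.
1 April 2018 is a Sunday, so Sundays fall on 1, 8, 15, 22, 29; the last is April 29.
1 October 2018 is a Monday, so the first Saturday is October 6.
At the standard offset (UTC+05:00), 09:50 UTC + 5h = 14:50 Dorosa Territory standard time.
Daylight saving runs 29 April – 6 October; the standard-time date in Dorosa Territory, March 16, 2018, is outside that window, so Dorosa Territory is on standard time at UTC+05:00.
09:50 UTC + 5h = 14:50 Dorosa Territory.

14:50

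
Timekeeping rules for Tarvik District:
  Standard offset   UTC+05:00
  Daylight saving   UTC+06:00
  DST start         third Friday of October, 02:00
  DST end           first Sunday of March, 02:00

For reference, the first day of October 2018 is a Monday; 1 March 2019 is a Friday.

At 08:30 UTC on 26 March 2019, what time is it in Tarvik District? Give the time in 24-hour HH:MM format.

13:30

1 October 2018 is a Monday, so the first Friday is October 5 and the third is October 19.
1 March 2019 is a Friday, so the first Sunday is March 3.
At the standard offset (UTC+05:00), 08:30 UTC + 5h = 13:30 Tarvik District standard time.
The standard-time date in Tarvik District, 26 March 2019, does not fall between 19 October 2018 and 3 March 2019, so daylight saving is not in effect and Tarvik District is at UTC+05:00.
08:30 UTC + 5h = 13:30 local.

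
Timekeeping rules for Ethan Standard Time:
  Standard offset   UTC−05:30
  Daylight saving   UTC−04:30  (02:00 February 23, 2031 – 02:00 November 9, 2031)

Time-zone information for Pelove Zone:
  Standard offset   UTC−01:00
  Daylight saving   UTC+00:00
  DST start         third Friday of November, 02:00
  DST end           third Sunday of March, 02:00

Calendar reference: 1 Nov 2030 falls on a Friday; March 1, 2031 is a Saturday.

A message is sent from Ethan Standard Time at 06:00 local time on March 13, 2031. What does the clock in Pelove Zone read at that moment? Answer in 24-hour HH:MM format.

March 13, 2031 lies within the daylight-saving period (23 February – 9 November), so Ethan Standard Time is on daylight time, UTC−04:30.
06:00 Ethan Standard Time + 4h30m = 10:30 UTC.
1 November 2030 is a Friday, so the first Friday is November 1 and the third is November 15.
1 March 2031 is a Saturday, so the first Sunday is March 2 and the third is March 16.
At the standard offset (UTC−01:00), 10:30 UTC − 1h = 09:30 Pelove Zone standard time.
The standard-time date in Pelove Zone, March 13, 2031, lies within the daylight-saving period (15 November 2030 – 16 March 2031), so Pelove Zone is on daylight time, UTC+00:00.
10:30 UTC + 0h = 10:30 Pelove Zone.

10:30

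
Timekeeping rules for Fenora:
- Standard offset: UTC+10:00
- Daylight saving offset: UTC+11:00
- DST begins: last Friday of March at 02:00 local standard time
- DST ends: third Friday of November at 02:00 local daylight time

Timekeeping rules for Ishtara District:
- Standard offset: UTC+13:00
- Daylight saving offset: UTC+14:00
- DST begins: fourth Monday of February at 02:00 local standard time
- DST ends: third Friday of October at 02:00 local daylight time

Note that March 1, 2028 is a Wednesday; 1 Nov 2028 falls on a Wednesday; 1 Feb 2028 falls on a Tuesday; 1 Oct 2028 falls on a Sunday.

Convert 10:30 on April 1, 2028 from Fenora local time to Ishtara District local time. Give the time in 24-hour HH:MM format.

13:30

1 March 2028 is a Wednesday, so Fridays fall on 3, 10, 17, 24, 31; the last is March 31.
1 November 2028 is a Wednesday, so the first Friday is November 3 and the third is November 17.
Daylight saving runs 31 March – 17 November; April 1, 2028 is inside that window, so Fenora is at UTC+11:00.
10:30 Fenora − 11h = 23:30 UTC (rolling into the previous day, 31 March 2028).
1 February 2028 is a Tuesday, so the first Monday is February 7 and the fourth is February 28.
1 October 2028 is a Sunday, so the first Friday is October 6 and the third is October 20.
At the standard offset (UTC+13:00), 23:30 UTC + 13h = 12:30 Ishtara District standard time (rolling into the next day, 1 April 2028).
The standard-time date in Ishtara District, April 1, 2028, lies within the daylight-saving period (28 February – 20 October), so Ishtara District is on daylight time, UTC+14:00.
23:30 UTC + 14h = 13:30 Ishtara District (rolling into the next day, 1 April 2028).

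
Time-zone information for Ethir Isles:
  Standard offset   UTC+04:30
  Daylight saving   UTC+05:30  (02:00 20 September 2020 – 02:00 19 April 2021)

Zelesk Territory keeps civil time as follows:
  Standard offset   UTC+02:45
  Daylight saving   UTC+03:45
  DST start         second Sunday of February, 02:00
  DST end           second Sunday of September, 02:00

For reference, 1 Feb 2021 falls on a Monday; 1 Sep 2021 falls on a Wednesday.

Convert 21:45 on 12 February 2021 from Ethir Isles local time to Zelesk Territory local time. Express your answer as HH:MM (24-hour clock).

12 February 2021 falls between 20 September 2020 and 19 April 2021, so daylight saving is in effect and Ethir Isles is at UTC+05:30.
21:45 Ethir Isles − 5h30m = 16:15 UTC.
1 February 2021 is a Monday, so the first Sunday is February 7 and the second is February 14.
1 September 2021 is a Wednesday, so the first Sunday is September 5 and the second is September 12.
At the standard offset (UTC+02:45), 16:15 UTC + 2h45m = 19:00 Zelesk Territory standard time.
Daylight saving runs 14 February – 12 September; the standard-time date in Zelesk Territory, 12 February 2021, is outside that window, so Zelesk Territory is on standard time at UTC+02:45.
16:15 UTC + 2h45m = 19:00 Zelesk Territory.

19:00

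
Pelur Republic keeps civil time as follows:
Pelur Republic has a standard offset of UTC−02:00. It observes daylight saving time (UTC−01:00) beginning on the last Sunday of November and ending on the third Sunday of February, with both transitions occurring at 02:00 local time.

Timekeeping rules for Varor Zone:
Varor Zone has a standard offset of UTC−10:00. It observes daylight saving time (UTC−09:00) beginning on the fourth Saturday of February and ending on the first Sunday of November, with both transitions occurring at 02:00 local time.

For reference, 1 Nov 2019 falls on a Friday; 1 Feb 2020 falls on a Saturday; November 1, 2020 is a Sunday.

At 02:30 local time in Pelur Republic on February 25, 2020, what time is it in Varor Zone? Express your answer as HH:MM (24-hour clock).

19:30

1 November 2019 is a Friday, so Sundays fall on 3, 10, 17, 24; the last is November 24.
1 February 2020 is a Saturday, so the first Sunday is February 2 and the third is February 16.
February 25, 2020 does not fall between 24 November 2019 and 16 February 2020, so daylight saving is not in effect and Pelur Republic is at UTC−02:00.
02:30 Pelur Republic + 2h = 04:30 UTC.
1 February 2020 is a Saturday, so the first Saturday is February 1 and the fourth is February 22.
1 November 2020 is a Sunday, so the first Sunday is November 1.
At the standard offset (UTC−10:00), 04:30 UTC − 10h = 18:30 Varor Zone standard time (rolling into the previous day, 24 February 2020).
The standard-time date in Varor Zone, February 24, 2020, lies within the daylight-saving period (22 February – 1 November), so Varor Zone is on daylight time, UTC−09:00.
04:30 UTC − 9h = 19:30 Varor Zone (rolling into the previous day, 24 February 2020).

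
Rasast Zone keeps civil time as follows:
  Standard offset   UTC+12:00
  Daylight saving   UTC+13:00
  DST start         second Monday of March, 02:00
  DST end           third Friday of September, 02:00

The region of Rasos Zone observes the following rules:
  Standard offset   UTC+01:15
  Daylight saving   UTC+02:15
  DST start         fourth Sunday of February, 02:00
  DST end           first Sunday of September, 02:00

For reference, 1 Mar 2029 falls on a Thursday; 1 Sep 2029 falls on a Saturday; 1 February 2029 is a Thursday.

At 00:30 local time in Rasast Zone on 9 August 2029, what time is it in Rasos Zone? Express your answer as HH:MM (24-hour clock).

1 March 2029 is a Thursday, so the first Monday is March 5 and the second is March 12.
1 September 2029 is a Saturday, so the first Friday is September 7 and the third is September 21.
9 August 2029 falls between 12 March and 21 September, so daylight saving is in effect and Rasast Zone is at UTC+13:00.
00:30 Rasast Zone − 13h = 11:30 UTC (rolling into the previous day, 8 August 2029).
1 February 2029 is a Thursday, so the first Sunday is February 4 and the fourth is February 25.
1 September 2029 is a Saturday, so the first Sunday is September 2.
At the standard offset (UTC+01:15), 11:30 UTC + 1h15m = 12:45 Rasos Zone standard time.
The standard-time date in Rasos Zone, 8 August 2029, falls between 25 February and 2 September, so daylight saving is in effect and Rasos Zone is at UTC+02:15.
11:30 UTC + 2h15m = 13:45 Rasos Zone.

13:45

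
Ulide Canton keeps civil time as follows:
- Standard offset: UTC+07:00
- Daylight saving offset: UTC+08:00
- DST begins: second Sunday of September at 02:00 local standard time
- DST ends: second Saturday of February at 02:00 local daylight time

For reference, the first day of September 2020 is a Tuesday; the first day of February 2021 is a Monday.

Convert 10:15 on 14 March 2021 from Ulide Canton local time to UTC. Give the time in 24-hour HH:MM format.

03:15

1 September 2020 is a Tuesday, so the first Sunday is September 6 and the second is September 13.
1 February 2021 is a Monday, so the first Saturday is February 6 and the second is February 13.
Daylight saving runs 13 September 2020 – 13 February 2021; 14 March 2021 is outside that window, so Ulide Canton is on standard time at UTC+07:00.
10:15 local − 7h = 03:15 UTC.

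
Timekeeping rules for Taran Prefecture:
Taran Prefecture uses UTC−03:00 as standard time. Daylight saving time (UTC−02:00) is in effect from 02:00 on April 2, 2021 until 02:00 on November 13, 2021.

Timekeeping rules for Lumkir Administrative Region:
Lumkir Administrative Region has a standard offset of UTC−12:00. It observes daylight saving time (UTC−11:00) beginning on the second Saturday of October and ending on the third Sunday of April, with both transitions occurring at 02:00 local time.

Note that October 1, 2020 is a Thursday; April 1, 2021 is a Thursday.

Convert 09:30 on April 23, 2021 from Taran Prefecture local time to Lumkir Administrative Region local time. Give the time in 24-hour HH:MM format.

April 23, 2021 lies within the daylight-saving period (2 April – 13 November), so Taran Prefecture is on daylight time, UTC−02:00.
09:30 Taran Prefecture + 2h = 11:30 UTC.
1 October 2020 is a Thursday, so the first Saturday is October 3 and the second is October 10.
1 April 2021 is a Thursday, so the first Sunday is April 4 and the third is April 18.
At the standard offset (UTC−12:00), 11:30 UTC − 12h = 23:30 Lumkir Administrative Region standard time (rolling into the previous day, 22 April 2021).
Daylight saving runs 10 October 2020 – 18 April 2021; the standard-time date in Lumkir Administrative Region, April 22, 2021, is outside that window, so Lumkir Administrative Region is on standard time at UTC−12:00.
11:30 UTC − 12h = 23:30 Lumkir Administrative Region (rolling into the previous day, 22 April 2021).

23:30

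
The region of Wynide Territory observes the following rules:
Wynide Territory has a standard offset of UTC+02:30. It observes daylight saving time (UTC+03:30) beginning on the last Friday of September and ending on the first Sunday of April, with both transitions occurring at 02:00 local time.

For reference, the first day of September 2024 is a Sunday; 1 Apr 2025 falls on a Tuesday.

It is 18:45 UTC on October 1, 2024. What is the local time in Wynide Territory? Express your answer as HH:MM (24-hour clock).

1 September 2024 is a Sunday, so Fridays fall on 6, 13, 20, 27; the last is September 27.
1 April 2025 is a Tuesday, so the first Sunday is April 6.
At the standard offset (UTC+02:30), 18:45 UTC + 2h30m = 21:15 Wynide Territory standard time.
Daylight saving runs 27 September 2024 – 6 April 2025; the standard-time date in Wynide Territory, October 1, 2024, is inside that window, so Wynide Territory is at UTC+03:30.
18:45 UTC + 3h30m = 22:15 local.

22:15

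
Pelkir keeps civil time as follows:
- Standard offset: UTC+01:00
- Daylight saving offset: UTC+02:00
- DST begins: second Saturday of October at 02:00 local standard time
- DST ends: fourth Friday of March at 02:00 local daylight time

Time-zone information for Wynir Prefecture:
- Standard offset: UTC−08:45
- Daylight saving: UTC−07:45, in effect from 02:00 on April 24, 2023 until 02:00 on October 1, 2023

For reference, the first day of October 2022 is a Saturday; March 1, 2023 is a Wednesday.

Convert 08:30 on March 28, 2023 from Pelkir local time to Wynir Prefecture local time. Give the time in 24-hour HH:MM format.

22:45

1 October 2022 is a Saturday, so the first Saturday is October 1 and the second is October 8.
1 March 2023 is a Wednesday, so the first Friday is March 3 and the fourth is March 24.
March 28, 2023 is outside the daylight-saving period (8 October 2022 – 24 March 2023), so Pelkir is on standard time, UTC+01:00.
08:30 Pelkir − 1h = 07:30 UTC.
At the standard offset (UTC−08:45), 07:30 UTC − 8h45m = 22:45 Wynir Prefecture standard time (rolling into the previous day, 27 March 2023).
The standard-time date in Wynir Prefecture, March 27, 2023, does not fall between 24 April and 1 October, so daylight saving is not in effect and Wynir Prefecture is at UTC−08:45.
07:30 UTC − 8h45m = 22:45 Wynir Prefecture (rolling into the previous day, 27 March 2023).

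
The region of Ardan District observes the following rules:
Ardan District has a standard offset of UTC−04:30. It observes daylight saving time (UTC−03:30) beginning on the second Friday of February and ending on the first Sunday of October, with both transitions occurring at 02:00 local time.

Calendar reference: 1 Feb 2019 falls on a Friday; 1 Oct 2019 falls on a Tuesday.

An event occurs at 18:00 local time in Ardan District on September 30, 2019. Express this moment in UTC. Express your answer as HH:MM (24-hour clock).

21:30

1 February 2019 is a Friday, so the first Friday is February 1 and the second is February 8.
1 October 2019 is a Tuesday, so the first Sunday is October 6.
Daylight saving runs 8 February – 6 October; September 30, 2019 is inside that window, so Ardan District is at UTC−03:30.
18:00 local + 3h30m = 21:30 UTC.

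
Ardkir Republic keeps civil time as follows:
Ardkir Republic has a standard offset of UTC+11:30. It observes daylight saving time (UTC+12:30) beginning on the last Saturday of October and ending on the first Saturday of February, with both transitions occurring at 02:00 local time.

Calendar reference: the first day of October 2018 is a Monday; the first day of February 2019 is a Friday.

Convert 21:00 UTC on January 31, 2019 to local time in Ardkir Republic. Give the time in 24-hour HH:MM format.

1 October 2018 is a Monday, so Saturdays fall on 6, 13, 20, 27; the last is October 27.
1 February 2019 is a Friday, so the first Saturday is February 2.
At the standard offset (UTC+11:30), 21:00 UTC + 11h30m = 08:30 Ardkir Republic standard time (rolling into the next day, 1 February 2019).
The standard-time date in Ardkir Republic, February 1, 2019, lies within the daylight-saving period (27 October 2018 – 2 February 2019), so Ardkir Republic is on daylight time, UTC+12:30.
21:00 UTC + 12h30m = 09:30 local (rolling into the next day, 1 February 2019).

09:30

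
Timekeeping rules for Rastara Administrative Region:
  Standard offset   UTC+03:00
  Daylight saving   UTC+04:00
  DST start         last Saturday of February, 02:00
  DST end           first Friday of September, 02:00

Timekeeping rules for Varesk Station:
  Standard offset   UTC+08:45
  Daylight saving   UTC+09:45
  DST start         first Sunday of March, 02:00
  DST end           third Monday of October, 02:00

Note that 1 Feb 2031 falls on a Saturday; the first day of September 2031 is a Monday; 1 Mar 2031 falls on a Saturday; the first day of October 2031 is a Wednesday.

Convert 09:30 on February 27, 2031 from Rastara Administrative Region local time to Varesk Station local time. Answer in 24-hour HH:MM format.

14:15

1 February 2031 is a Saturday, so Saturdays fall on 1, 8, 15, 22; the last is February 22.
1 September 2031 is a Monday, so the first Friday is September 5.
February 27, 2031 falls between 22 February and 5 September, so daylight saving is in effect and Rastara Administrative Region is at UTC+04:00.
09:30 Rastara Administrative Region − 4h = 05:30 UTC.
1 March 2031 is a Saturday, so the first Sunday is March 2.
1 October 2031 is a Wednesday, so the first Monday is October 6 and the third is October 20.
At the standard offset (UTC+08:45), 05:30 UTC + 8h45m = 14:15 Varesk Station standard time.
The standard-time date in Varesk Station, February 27, 2031, is outside the daylight-saving period (2 March – 20 October), so Varesk Station is on standard time, UTC+08:45.
05:30 UTC + 8h45m = 14:15 Varesk Station.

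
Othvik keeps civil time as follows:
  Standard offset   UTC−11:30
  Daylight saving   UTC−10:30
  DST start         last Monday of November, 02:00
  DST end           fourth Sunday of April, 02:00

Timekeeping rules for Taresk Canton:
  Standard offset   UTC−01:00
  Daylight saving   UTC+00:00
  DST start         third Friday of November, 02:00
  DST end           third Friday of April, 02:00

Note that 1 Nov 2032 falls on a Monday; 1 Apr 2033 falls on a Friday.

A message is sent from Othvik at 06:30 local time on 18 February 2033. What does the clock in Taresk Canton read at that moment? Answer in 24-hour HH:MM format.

17:00

1 November 2032 is a Monday, so Mondays fall on 1, 8, 15, 22, 29; the last is November 29.
1 April 2033 is a Friday, so the first Sunday is April 3 and the fourth is April 24.
Daylight saving runs 29 November 2032 – 24 April 2033; 18 February 2033 is inside that window, so Othvik is at UTC−10:30.
06:30 Othvik + 10h30m = 17:00 UTC.
1 November 2032 is a Monday, so the first Friday is November 5 and the third is November 19.
1 April 2033 is a Friday, so the first Friday is April 1 and the third is April 15.
At the standard offset (UTC−01:00), 17:00 UTC − 1h = 16:00 Taresk Canton standard time.
Daylight saving runs 19 November 2032 – 15 April 2033; the standard-time date in Taresk Canton, 18 February 2033, is inside that window, so Taresk Canton is at UTC+00:00.
17:00 UTC + 0h = 17:00 Taresk Canton.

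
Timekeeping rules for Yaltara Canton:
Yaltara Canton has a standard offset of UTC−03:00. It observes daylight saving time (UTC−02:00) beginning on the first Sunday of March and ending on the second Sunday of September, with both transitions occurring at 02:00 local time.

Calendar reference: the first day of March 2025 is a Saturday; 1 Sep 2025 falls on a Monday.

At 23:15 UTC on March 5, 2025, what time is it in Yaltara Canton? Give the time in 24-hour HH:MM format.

1 March 2025 is a Saturday, so the first Sunday is March 2.
1 September 2025 is a Monday, so the first Sunday is September 7 and the second is September 14.
At the standard offset (UTC−03:00), 23:15 UTC − 3h = 20:15 Yaltara Canton standard time.
The standard-time date in Yaltara Canton, March 5, 2025, falls between 2 March and 14 September, so daylight saving is in effect and Yaltara Canton is at UTC−02:00.
23:15 UTC − 2h = 21:15 local.

21:15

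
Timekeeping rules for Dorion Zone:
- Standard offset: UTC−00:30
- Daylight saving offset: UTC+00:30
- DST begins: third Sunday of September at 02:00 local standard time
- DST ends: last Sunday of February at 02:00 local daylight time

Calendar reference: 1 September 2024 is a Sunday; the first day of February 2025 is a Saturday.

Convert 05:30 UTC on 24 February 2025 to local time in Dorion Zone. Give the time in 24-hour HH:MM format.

1 September 2024 is a Sunday, so the first Sunday is September 1 and the third is September 15.
1 February 2025 is a Saturday, so Sundays fall on 2, 9, 16, 23; the last is February 23.
At the standard offset (UTC−00:30), 05:30 UTC − 0h30m = 05:00 Dorion Zone standard time.
The standard-time date in Dorion Zone, 24 February 2025, does not fall between 15 September 2024 and 23 February 2025, so daylight saving is not in effect and Dorion Zone is at UTC−00:30.
05:30 UTC − 0h30m = 05:00 local.

05:00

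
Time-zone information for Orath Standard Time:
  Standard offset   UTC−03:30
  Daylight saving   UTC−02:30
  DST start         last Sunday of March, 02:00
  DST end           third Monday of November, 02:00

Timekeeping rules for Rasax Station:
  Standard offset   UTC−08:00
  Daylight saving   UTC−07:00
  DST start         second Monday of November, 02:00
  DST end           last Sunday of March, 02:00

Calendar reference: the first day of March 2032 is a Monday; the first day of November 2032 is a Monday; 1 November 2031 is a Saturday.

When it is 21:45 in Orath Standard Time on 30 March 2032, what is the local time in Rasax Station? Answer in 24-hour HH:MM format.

1 March 2032 is a Monday, so Sundays fall on 7, 14, 21, 28; the last is March 28.
1 November 2032 is a Monday, so the first Monday is November 1 and the third is November 15.
Daylight saving runs 28 March – 15 November; 30 March 2032 is inside that window, so Orath Standard Time is at UTC−02:30.
21:45 Orath Standard Time + 2h30m = 00:15 UTC (rolling into the next day, 31 March 2032).
1 November 2031 is a Saturday, so the first Monday is November 3 and the second is November 10.
1 March 2032 is a Monday, so Sundays fall on 7, 14, 21, 28; the last is March 28.
At the standard offset (UTC−08:00), 00:15 UTC − 8h = 16:15 Rasax Station standard time (rolling into the previous day, 30 March 2032).
The standard-time date in Rasax Station, 30 March 2032, is outside the daylight-saving period (10 November 2031 – 28 March 2032), so Rasax Station is on standard time, UTC−08:00.
00:15 UTC − 8h = 16:15 Rasax Station (rolling into the previous day, 30 March 2032).

16:15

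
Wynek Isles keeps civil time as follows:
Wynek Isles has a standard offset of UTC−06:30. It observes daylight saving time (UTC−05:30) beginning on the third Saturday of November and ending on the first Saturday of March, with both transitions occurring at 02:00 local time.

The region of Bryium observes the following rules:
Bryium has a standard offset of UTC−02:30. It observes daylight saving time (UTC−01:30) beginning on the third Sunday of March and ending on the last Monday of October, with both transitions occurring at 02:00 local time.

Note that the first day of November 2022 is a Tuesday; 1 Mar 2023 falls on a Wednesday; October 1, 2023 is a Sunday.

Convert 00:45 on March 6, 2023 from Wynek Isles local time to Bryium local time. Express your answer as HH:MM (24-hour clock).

1 November 2022 is a Tuesday, so the first Saturday is November 5 and the third is November 19.
1 March 2023 is a Wednesday, so the first Saturday is March 4.
March 6, 2023 is outside the daylight-saving period (19 November 2022 – 4 March 2023), so Wynek Isles is on standard time, UTC−06:30.
00:45 Wynek Isles + 6h30m = 07:15 UTC.
1 March 2023 is a Wednesday, so the first Sunday is March 5 and the third is March 19.
1 October 2023 is a Sunday, so Mondays fall on 2, 9, 16, 23, 30; the last is October 30.
At the standard offset (UTC−02:30), 07:15 UTC − 2h30m = 04:45 Bryium standard time.
The standard-time date in Bryium, March 6, 2023, is outside the daylight-saving period (19 March – 30 October), so Bryium is on standard time, UTC−02:30.
07:15 UTC − 2h30m = 04:45 Bryium.

04:45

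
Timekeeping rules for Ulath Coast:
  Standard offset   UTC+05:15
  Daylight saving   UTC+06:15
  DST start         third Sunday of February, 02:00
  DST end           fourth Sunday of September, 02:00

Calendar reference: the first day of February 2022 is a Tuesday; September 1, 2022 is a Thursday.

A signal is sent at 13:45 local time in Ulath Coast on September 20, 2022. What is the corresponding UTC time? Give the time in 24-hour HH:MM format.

1 February 2022 is a Tuesday, so the first Sunday is February 6 and the third is February 20.
1 September 2022 is a Thursday, so the first Sunday is September 4 and the fourth is September 25.
September 20, 2022 lies within the daylight-saving period (20 February – 25 September), so Ulath Coast is on daylight time, UTC+06:15.
13:45 local − 6h15m = 07:30 UTC.

07:30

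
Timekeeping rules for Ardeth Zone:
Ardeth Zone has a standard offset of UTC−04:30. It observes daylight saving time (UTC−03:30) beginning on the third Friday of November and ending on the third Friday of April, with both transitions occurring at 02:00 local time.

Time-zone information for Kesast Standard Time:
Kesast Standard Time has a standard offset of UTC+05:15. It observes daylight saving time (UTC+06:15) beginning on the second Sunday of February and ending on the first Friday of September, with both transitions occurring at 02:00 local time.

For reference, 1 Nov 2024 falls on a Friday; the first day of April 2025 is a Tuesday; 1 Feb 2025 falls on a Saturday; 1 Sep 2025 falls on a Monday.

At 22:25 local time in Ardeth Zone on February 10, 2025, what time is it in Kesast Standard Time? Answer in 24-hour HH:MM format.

1 November 2024 is a Friday, so the first Friday is November 1 and the third is November 15.
1 April 2025 is a Tuesday, so the first Friday is April 4 and the third is April 18.
Daylight saving runs 15 November 2024 – 18 April 2025; February 10, 2025 is inside that window, so Ardeth Zone is at UTC−03:30.
22:25 Ardeth Zone + 3h30m = 01:55 UTC (rolling into the next day, 11 February 2025).
1 February 2025 is a Saturday, so the first Sunday is February 2 and the second is February 9.
1 September 2025 is a Monday, so the first Friday is September 5.
At the standard offset (UTC+05:15), 01:55 UTC + 5h15m = 07:10 Kesast Standard Time standard time.
The standard-time date in Kesast Standard Time, February 11, 2025, lies within the daylight-saving period (9 February – 5 September), so Kesast Standard Time is on daylight time, UTC+06:15.
01:55 UTC + 6h15m = 08:10 Kesast Standard Time.

08:10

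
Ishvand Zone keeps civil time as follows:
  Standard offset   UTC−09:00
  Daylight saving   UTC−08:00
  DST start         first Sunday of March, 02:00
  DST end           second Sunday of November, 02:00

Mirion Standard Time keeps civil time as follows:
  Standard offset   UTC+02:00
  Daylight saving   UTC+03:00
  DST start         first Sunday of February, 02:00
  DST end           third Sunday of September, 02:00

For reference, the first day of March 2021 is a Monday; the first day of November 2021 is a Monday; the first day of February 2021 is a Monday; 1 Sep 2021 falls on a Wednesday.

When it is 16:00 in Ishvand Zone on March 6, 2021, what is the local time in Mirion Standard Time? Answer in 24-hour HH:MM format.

1 March 2021 is a Monday, so the first Sunday is March 7.
1 November 2021 is a Monday, so the first Sunday is November 7 and the second is November 14.
March 6, 2021 does not fall between 7 March and 14 November, so daylight saving is not in effect and Ishvand Zone is at UTC−09:00.
16:00 Ishvand Zone + 9h = 01:00 UTC (rolling into the next day, 7 March 2021).
1 February 2021 is a Monday, so the first Sunday is February 7.
1 September 2021 is a Wednesday, so the first Sunday is September 5 and the third is September 19.
At the standard offset (UTC+02:00), 01:00 UTC + 2h = 03:00 Mirion Standard Time standard time.
The standard-time date in Mirion Standard Time, March 7, 2021, falls between 7 February and 19 September, so daylight saving is in effect and Mirion Standard Time is at UTC+03:00.
01:00 UTC + 3h = 04:00 Mirion Standard Time.

04:00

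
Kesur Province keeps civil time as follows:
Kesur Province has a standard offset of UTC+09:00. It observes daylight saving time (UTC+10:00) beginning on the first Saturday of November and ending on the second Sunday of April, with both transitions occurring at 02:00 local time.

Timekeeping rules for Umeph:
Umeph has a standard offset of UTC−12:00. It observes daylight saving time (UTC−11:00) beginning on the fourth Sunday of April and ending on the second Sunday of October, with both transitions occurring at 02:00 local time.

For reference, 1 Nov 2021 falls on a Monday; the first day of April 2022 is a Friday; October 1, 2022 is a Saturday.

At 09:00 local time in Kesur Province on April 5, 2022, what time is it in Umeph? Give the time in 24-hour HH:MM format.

1 November 2021 is a Monday, so the first Saturday is November 6.
1 April 2022 is a Friday, so the first Sunday is April 3 and the second is April 10.
Daylight saving runs 6 November 2021 – 10 April 2022; April 5, 2022 is inside that window, so Kesur Province is at UTC+10:00.
09:00 Kesur Province − 10h = 23:00 UTC (rolling into the previous day, 4 April 2022).
1 April 2022 is a Friday, so the first Sunday is April 3 and the fourth is April 24.
1 October 2022 is a Saturday, so the first Sunday is October 2 and the second is October 9.
At the standard offset (UTC−12:00), 23:00 UTC − 12h = 11:00 Umeph standard time.
Daylight saving runs 24 April – 9 October; the standard-time date in Umeph, April 4, 2022, is outside that window, so Umeph is on standard time at UTC−12:00.
23:00 UTC − 12h = 11:00 Umeph.

11:00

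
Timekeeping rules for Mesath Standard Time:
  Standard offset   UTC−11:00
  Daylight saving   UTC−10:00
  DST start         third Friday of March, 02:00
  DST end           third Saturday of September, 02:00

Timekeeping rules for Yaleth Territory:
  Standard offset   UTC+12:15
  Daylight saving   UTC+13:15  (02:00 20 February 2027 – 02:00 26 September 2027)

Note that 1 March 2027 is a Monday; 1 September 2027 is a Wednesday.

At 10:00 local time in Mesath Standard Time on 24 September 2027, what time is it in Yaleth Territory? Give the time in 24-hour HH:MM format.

1 March 2027 is a Monday, so the first Friday is March 5 and the third is March 19.
1 September 2027 is a Wednesday, so the first Saturday is September 4 and the third is September 18.
Daylight saving runs 19 March – 18 September; 24 September 2027 is outside that window, so Mesath Standard Time is on standard time at UTC−11:00.
10:00 Mesath Standard Time + 11h = 21:00 UTC.
At the standard offset (UTC+12:15), 21:00 UTC + 12h15m = 09:15 Yaleth Territory standard time (rolling into the next day, 25 September 2027).
Daylight saving runs 20 February – 26 September; the standard-time date in Yaleth Territory, 25 September 2027, is inside that window, so Yaleth Territory is at UTC+13:15.
21:00 UTC + 13h15m = 10:15 Yaleth Territory (rolling into the next day, 25 September 2027).

10:15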